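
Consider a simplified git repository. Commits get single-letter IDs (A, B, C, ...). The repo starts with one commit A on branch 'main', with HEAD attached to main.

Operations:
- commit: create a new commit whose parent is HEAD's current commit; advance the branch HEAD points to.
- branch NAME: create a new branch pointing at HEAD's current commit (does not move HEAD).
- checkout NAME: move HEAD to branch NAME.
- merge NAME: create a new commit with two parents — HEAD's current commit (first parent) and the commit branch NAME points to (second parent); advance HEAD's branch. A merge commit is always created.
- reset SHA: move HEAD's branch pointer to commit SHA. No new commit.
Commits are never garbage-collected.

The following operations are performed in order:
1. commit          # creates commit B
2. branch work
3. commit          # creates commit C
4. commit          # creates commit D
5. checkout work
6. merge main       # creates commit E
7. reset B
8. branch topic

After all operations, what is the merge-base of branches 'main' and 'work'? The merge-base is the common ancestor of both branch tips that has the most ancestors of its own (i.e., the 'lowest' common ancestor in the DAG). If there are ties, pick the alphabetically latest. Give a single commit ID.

After op 1 (commit): HEAD=main@B [main=B]
After op 2 (branch): HEAD=main@B [main=B work=B]
After op 3 (commit): HEAD=main@C [main=C work=B]
After op 4 (commit): HEAD=main@D [main=D work=B]
After op 5 (checkout): HEAD=work@B [main=D work=B]
After op 6 (merge): HEAD=work@E [main=D work=E]
After op 7 (reset): HEAD=work@B [main=D work=B]
After op 8 (branch): HEAD=work@B [main=D topic=B work=B]
ancestors(main=D): ['A', 'B', 'C', 'D']
ancestors(work=B): ['A', 'B']
common: ['A', 'B']

Answer: B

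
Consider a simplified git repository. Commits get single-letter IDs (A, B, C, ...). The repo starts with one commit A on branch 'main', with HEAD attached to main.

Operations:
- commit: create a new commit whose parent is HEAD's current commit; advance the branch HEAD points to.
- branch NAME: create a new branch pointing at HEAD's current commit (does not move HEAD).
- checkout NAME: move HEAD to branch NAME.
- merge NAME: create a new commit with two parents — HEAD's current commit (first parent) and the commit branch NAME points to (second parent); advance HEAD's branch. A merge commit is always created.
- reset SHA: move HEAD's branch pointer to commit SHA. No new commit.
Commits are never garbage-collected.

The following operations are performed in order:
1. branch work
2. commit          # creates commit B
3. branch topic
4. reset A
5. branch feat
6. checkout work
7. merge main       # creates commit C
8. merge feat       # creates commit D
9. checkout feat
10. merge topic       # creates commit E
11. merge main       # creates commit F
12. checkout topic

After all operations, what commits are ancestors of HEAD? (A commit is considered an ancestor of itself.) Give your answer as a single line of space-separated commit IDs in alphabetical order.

After op 1 (branch): HEAD=main@A [main=A work=A]
After op 2 (commit): HEAD=main@B [main=B work=A]
After op 3 (branch): HEAD=main@B [main=B topic=B work=A]
After op 4 (reset): HEAD=main@A [main=A topic=B work=A]
After op 5 (branch): HEAD=main@A [feat=A main=A topic=B work=A]
After op 6 (checkout): HEAD=work@A [feat=A main=A topic=B work=A]
After op 7 (merge): HEAD=work@C [feat=A main=A topic=B work=C]
After op 8 (merge): HEAD=work@D [feat=A main=A topic=B work=D]
After op 9 (checkout): HEAD=feat@A [feat=A main=A topic=B work=D]
After op 10 (merge): HEAD=feat@E [feat=E main=A topic=B work=D]
After op 11 (merge): HEAD=feat@F [feat=F main=A topic=B work=D]
After op 12 (checkout): HEAD=topic@B [feat=F main=A topic=B work=D]

Answer: A B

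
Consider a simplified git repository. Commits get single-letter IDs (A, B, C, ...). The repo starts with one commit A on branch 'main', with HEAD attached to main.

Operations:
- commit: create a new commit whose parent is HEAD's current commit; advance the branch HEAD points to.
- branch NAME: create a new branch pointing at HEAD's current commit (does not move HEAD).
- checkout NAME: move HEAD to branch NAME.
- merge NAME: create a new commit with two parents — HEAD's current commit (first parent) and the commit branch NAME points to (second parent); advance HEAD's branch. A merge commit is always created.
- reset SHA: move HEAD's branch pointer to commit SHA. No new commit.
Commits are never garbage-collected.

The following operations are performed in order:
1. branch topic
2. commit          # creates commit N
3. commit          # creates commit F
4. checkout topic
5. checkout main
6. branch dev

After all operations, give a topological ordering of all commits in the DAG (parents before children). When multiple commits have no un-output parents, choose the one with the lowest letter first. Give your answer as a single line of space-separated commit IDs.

Answer: A N F

Derivation:
After op 1 (branch): HEAD=main@A [main=A topic=A]
After op 2 (commit): HEAD=main@N [main=N topic=A]
After op 3 (commit): HEAD=main@F [main=F topic=A]
After op 4 (checkout): HEAD=topic@A [main=F topic=A]
After op 5 (checkout): HEAD=main@F [main=F topic=A]
After op 6 (branch): HEAD=main@F [dev=F main=F topic=A]
commit A: parents=[]
commit F: parents=['N']
commit N: parents=['A']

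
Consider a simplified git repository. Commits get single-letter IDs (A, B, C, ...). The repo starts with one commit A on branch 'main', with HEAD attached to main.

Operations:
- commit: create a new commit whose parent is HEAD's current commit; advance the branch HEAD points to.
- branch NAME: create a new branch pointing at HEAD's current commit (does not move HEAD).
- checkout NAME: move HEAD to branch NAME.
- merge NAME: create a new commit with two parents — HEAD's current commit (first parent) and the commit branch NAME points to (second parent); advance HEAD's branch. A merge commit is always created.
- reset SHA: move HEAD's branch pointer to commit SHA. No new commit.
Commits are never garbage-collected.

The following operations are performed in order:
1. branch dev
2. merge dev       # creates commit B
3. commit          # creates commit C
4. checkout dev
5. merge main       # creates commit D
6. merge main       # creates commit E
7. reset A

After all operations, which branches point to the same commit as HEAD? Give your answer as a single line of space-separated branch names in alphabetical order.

After op 1 (branch): HEAD=main@A [dev=A main=A]
After op 2 (merge): HEAD=main@B [dev=A main=B]
After op 3 (commit): HEAD=main@C [dev=A main=C]
After op 4 (checkout): HEAD=dev@A [dev=A main=C]
After op 5 (merge): HEAD=dev@D [dev=D main=C]
After op 6 (merge): HEAD=dev@E [dev=E main=C]
After op 7 (reset): HEAD=dev@A [dev=A main=C]

Answer: dev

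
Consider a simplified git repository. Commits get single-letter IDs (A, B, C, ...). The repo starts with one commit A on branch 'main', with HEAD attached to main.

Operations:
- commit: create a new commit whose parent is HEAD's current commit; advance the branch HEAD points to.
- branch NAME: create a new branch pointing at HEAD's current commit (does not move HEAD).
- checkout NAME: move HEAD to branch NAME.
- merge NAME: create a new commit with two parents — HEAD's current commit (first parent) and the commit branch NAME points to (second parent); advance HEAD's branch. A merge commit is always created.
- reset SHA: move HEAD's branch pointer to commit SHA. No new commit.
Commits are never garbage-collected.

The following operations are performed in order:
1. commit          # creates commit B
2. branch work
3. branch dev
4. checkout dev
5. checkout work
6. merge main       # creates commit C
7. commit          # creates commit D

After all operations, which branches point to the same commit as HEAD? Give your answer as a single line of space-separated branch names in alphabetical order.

After op 1 (commit): HEAD=main@B [main=B]
After op 2 (branch): HEAD=main@B [main=B work=B]
After op 3 (branch): HEAD=main@B [dev=B main=B work=B]
After op 4 (checkout): HEAD=dev@B [dev=B main=B work=B]
After op 5 (checkout): HEAD=work@B [dev=B main=B work=B]
After op 6 (merge): HEAD=work@C [dev=B main=B work=C]
After op 7 (commit): HEAD=work@D [dev=B main=B work=D]

Answer: work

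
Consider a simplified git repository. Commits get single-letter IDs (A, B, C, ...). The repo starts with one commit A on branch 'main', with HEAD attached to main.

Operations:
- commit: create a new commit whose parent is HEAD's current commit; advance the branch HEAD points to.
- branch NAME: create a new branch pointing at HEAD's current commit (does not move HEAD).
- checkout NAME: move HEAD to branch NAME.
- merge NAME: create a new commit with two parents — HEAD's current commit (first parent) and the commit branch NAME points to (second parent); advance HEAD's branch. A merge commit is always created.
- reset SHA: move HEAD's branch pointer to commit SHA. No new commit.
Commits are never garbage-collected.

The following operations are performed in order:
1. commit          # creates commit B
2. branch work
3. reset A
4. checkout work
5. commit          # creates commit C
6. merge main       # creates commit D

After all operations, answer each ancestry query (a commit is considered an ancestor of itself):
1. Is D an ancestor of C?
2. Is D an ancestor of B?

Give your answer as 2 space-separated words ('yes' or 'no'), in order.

After op 1 (commit): HEAD=main@B [main=B]
After op 2 (branch): HEAD=main@B [main=B work=B]
After op 3 (reset): HEAD=main@A [main=A work=B]
After op 4 (checkout): HEAD=work@B [main=A work=B]
After op 5 (commit): HEAD=work@C [main=A work=C]
After op 6 (merge): HEAD=work@D [main=A work=D]
ancestors(C) = {A,B,C}; D in? no
ancestors(B) = {A,B}; D in? no

Answer: no no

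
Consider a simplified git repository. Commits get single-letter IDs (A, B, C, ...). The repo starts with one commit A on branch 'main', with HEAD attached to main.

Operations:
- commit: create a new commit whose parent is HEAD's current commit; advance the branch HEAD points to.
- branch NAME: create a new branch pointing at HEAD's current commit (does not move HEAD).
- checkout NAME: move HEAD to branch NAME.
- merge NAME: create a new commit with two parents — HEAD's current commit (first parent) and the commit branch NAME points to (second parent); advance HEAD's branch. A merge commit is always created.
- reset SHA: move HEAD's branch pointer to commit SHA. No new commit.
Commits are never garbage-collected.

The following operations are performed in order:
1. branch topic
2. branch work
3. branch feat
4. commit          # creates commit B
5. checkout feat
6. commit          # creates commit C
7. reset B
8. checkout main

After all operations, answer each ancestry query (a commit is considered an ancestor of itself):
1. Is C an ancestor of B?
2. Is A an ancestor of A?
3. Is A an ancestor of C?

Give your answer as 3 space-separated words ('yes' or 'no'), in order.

After op 1 (branch): HEAD=main@A [main=A topic=A]
After op 2 (branch): HEAD=main@A [main=A topic=A work=A]
After op 3 (branch): HEAD=main@A [feat=A main=A topic=A work=A]
After op 4 (commit): HEAD=main@B [feat=A main=B topic=A work=A]
After op 5 (checkout): HEAD=feat@A [feat=A main=B topic=A work=A]
After op 6 (commit): HEAD=feat@C [feat=C main=B topic=A work=A]
After op 7 (reset): HEAD=feat@B [feat=B main=B topic=A work=A]
After op 8 (checkout): HEAD=main@B [feat=B main=B topic=A work=A]
ancestors(B) = {A,B}; C in? no
ancestors(A) = {A}; A in? yes
ancestors(C) = {A,C}; A in? yes

Answer: no yes yes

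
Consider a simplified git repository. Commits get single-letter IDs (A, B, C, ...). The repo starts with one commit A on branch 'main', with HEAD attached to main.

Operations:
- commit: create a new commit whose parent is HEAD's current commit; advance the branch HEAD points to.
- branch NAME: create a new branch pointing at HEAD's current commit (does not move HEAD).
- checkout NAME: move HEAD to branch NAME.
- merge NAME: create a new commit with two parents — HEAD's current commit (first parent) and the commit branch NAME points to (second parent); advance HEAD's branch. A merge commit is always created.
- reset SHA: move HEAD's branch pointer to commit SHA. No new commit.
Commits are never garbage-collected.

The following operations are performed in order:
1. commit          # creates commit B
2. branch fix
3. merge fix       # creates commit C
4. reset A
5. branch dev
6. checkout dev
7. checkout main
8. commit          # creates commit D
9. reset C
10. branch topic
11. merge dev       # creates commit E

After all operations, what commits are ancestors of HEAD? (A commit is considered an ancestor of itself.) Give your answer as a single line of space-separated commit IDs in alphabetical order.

After op 1 (commit): HEAD=main@B [main=B]
After op 2 (branch): HEAD=main@B [fix=B main=B]
After op 3 (merge): HEAD=main@C [fix=B main=C]
After op 4 (reset): HEAD=main@A [fix=B main=A]
After op 5 (branch): HEAD=main@A [dev=A fix=B main=A]
After op 6 (checkout): HEAD=dev@A [dev=A fix=B main=A]
After op 7 (checkout): HEAD=main@A [dev=A fix=B main=A]
After op 8 (commit): HEAD=main@D [dev=A fix=B main=D]
After op 9 (reset): HEAD=main@C [dev=A fix=B main=C]
After op 10 (branch): HEAD=main@C [dev=A fix=B main=C topic=C]
After op 11 (merge): HEAD=main@E [dev=A fix=B main=E topic=C]

Answer: A B C E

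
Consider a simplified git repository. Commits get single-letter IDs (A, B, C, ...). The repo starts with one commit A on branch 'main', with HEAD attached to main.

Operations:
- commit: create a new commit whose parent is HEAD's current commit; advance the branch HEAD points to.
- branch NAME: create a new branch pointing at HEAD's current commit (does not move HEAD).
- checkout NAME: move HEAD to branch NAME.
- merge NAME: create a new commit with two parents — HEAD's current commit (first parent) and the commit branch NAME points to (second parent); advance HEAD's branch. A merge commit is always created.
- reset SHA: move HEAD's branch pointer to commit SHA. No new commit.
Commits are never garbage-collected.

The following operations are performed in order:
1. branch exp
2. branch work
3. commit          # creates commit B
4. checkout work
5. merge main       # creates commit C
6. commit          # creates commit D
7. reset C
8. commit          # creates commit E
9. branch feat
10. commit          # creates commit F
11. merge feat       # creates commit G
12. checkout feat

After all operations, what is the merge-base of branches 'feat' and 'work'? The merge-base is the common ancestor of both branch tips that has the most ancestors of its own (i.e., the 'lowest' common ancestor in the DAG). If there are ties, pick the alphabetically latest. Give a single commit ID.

Answer: E

Derivation:
After op 1 (branch): HEAD=main@A [exp=A main=A]
After op 2 (branch): HEAD=main@A [exp=A main=A work=A]
After op 3 (commit): HEAD=main@B [exp=A main=B work=A]
After op 4 (checkout): HEAD=work@A [exp=A main=B work=A]
After op 5 (merge): HEAD=work@C [exp=A main=B work=C]
After op 6 (commit): HEAD=work@D [exp=A main=B work=D]
After op 7 (reset): HEAD=work@C [exp=A main=B work=C]
After op 8 (commit): HEAD=work@E [exp=A main=B work=E]
After op 9 (branch): HEAD=work@E [exp=A feat=E main=B work=E]
After op 10 (commit): HEAD=work@F [exp=A feat=E main=B work=F]
After op 11 (merge): HEAD=work@G [exp=A feat=E main=B work=G]
After op 12 (checkout): HEAD=feat@E [exp=A feat=E main=B work=G]
ancestors(feat=E): ['A', 'B', 'C', 'E']
ancestors(work=G): ['A', 'B', 'C', 'E', 'F', 'G']
common: ['A', 'B', 'C', 'E']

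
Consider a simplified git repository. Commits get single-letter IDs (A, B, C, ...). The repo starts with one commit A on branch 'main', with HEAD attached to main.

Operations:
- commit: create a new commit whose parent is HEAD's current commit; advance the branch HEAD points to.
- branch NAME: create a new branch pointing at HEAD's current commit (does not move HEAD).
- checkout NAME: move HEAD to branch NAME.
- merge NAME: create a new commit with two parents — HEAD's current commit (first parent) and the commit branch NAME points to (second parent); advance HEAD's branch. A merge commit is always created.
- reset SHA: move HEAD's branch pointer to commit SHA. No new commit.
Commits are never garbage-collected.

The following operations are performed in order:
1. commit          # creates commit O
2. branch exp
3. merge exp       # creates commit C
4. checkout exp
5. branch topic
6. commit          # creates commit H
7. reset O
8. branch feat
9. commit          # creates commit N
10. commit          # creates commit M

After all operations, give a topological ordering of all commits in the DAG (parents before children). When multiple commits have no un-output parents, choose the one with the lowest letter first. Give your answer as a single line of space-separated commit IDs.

After op 1 (commit): HEAD=main@O [main=O]
After op 2 (branch): HEAD=main@O [exp=O main=O]
After op 3 (merge): HEAD=main@C [exp=O main=C]
After op 4 (checkout): HEAD=exp@O [exp=O main=C]
After op 5 (branch): HEAD=exp@O [exp=O main=C topic=O]
After op 6 (commit): HEAD=exp@H [exp=H main=C topic=O]
After op 7 (reset): HEAD=exp@O [exp=O main=C topic=O]
After op 8 (branch): HEAD=exp@O [exp=O feat=O main=C topic=O]
After op 9 (commit): HEAD=exp@N [exp=N feat=O main=C topic=O]
After op 10 (commit): HEAD=exp@M [exp=M feat=O main=C topic=O]
commit A: parents=[]
commit C: parents=['O', 'O']
commit H: parents=['O']
commit M: parents=['N']
commit N: parents=['O']
commit O: parents=['A']

Answer: A O C H N M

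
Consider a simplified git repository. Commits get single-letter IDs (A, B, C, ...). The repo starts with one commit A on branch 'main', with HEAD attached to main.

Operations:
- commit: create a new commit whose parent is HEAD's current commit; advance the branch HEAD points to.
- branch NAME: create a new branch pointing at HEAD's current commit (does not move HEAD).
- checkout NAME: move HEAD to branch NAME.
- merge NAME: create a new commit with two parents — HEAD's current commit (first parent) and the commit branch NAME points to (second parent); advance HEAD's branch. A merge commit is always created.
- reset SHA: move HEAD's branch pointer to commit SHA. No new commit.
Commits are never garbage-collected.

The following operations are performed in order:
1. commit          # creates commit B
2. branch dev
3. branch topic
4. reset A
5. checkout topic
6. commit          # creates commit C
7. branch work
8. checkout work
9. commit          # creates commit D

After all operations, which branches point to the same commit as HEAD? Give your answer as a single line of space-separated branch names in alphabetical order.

Answer: work

Derivation:
After op 1 (commit): HEAD=main@B [main=B]
After op 2 (branch): HEAD=main@B [dev=B main=B]
After op 3 (branch): HEAD=main@B [dev=B main=B topic=B]
After op 4 (reset): HEAD=main@A [dev=B main=A topic=B]
After op 5 (checkout): HEAD=topic@B [dev=B main=A topic=B]
After op 6 (commit): HEAD=topic@C [dev=B main=A topic=C]
After op 7 (branch): HEAD=topic@C [dev=B main=A topic=C work=C]
After op 8 (checkout): HEAD=work@C [dev=B main=A topic=C work=C]
After op 9 (commit): HEAD=work@D [dev=B main=A topic=C work=D]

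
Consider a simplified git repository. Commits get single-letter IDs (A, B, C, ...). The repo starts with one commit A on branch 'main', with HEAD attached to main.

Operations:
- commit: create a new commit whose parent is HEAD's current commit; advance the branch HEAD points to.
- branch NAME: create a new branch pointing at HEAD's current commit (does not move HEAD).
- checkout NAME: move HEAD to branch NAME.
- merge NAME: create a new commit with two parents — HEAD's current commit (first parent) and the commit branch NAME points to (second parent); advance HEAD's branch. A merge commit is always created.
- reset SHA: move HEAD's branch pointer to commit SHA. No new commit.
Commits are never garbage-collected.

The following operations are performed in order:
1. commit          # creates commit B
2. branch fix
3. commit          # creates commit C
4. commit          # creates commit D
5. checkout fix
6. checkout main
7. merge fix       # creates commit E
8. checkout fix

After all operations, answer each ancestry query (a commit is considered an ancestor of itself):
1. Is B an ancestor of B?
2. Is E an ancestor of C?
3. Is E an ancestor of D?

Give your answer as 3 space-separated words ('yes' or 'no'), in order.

Answer: yes no no

Derivation:
After op 1 (commit): HEAD=main@B [main=B]
After op 2 (branch): HEAD=main@B [fix=B main=B]
After op 3 (commit): HEAD=main@C [fix=B main=C]
After op 4 (commit): HEAD=main@D [fix=B main=D]
After op 5 (checkout): HEAD=fix@B [fix=B main=D]
After op 6 (checkout): HEAD=main@D [fix=B main=D]
After op 7 (merge): HEAD=main@E [fix=B main=E]
After op 8 (checkout): HEAD=fix@B [fix=B main=E]
ancestors(B) = {A,B}; B in? yes
ancestors(C) = {A,B,C}; E in? no
ancestors(D) = {A,B,C,D}; E in? no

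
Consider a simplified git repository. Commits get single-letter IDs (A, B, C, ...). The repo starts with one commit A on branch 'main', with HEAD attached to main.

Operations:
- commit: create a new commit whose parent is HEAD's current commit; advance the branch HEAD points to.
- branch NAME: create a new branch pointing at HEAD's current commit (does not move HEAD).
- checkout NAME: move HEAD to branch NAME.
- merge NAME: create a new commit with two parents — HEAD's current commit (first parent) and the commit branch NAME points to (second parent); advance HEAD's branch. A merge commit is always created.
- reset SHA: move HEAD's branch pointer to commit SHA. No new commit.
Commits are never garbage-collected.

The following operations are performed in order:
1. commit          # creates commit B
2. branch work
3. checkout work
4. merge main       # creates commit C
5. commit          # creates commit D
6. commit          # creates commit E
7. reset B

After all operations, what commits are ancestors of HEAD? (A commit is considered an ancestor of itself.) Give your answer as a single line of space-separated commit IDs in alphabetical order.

Answer: A B

Derivation:
After op 1 (commit): HEAD=main@B [main=B]
After op 2 (branch): HEAD=main@B [main=B work=B]
After op 3 (checkout): HEAD=work@B [main=B work=B]
After op 4 (merge): HEAD=work@C [main=B work=C]
After op 5 (commit): HEAD=work@D [main=B work=D]
After op 6 (commit): HEAD=work@E [main=B work=E]
After op 7 (reset): HEAD=work@B [main=B work=B]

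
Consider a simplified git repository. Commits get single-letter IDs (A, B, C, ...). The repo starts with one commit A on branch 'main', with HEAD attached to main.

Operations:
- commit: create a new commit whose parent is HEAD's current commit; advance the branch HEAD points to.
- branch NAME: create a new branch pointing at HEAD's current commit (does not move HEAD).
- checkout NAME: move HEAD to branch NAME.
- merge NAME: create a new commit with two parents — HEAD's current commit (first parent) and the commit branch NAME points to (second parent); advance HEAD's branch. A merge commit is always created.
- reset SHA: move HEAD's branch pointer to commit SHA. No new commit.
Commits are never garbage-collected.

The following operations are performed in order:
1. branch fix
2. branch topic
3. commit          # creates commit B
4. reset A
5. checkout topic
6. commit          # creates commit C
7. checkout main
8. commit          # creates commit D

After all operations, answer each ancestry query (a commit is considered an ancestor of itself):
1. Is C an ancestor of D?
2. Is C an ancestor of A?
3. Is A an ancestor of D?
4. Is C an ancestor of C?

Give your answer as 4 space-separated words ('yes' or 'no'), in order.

After op 1 (branch): HEAD=main@A [fix=A main=A]
After op 2 (branch): HEAD=main@A [fix=A main=A topic=A]
After op 3 (commit): HEAD=main@B [fix=A main=B topic=A]
After op 4 (reset): HEAD=main@A [fix=A main=A topic=A]
After op 5 (checkout): HEAD=topic@A [fix=A main=A topic=A]
After op 6 (commit): HEAD=topic@C [fix=A main=A topic=C]
After op 7 (checkout): HEAD=main@A [fix=A main=A topic=C]
After op 8 (commit): HEAD=main@D [fix=A main=D topic=C]
ancestors(D) = {A,D}; C in? no
ancestors(A) = {A}; C in? no
ancestors(D) = {A,D}; A in? yes
ancestors(C) = {A,C}; C in? yes

Answer: no no yes yes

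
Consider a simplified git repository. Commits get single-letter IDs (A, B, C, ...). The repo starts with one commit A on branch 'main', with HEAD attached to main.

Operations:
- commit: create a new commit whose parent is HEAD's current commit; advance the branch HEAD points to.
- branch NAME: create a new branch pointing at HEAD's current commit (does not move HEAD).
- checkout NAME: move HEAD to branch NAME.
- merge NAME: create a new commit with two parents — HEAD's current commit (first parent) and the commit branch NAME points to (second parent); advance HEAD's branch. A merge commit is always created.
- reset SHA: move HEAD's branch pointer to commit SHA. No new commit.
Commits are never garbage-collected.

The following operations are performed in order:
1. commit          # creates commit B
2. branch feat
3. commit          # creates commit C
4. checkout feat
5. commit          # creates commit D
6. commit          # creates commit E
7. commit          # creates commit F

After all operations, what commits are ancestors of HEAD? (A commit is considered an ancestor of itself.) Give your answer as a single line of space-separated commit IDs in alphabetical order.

Answer: A B D E F

Derivation:
After op 1 (commit): HEAD=main@B [main=B]
After op 2 (branch): HEAD=main@B [feat=B main=B]
After op 3 (commit): HEAD=main@C [feat=B main=C]
After op 4 (checkout): HEAD=feat@B [feat=B main=C]
After op 5 (commit): HEAD=feat@D [feat=D main=C]
After op 6 (commit): HEAD=feat@E [feat=E main=C]
After op 7 (commit): HEAD=feat@F [feat=F main=C]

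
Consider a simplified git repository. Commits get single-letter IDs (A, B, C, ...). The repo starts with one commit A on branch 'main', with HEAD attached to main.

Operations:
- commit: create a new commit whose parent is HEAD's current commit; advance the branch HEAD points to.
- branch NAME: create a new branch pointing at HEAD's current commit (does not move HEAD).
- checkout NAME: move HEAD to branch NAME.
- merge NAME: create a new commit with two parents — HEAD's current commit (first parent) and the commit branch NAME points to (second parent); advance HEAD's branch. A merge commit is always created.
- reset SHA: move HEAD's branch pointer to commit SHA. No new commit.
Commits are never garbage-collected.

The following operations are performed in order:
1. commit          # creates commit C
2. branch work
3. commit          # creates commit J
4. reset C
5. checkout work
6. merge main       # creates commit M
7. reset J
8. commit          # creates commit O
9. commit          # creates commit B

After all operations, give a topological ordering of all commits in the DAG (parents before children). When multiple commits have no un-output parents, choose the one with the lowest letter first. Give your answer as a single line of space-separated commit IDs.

After op 1 (commit): HEAD=main@C [main=C]
After op 2 (branch): HEAD=main@C [main=C work=C]
After op 3 (commit): HEAD=main@J [main=J work=C]
After op 4 (reset): HEAD=main@C [main=C work=C]
After op 5 (checkout): HEAD=work@C [main=C work=C]
After op 6 (merge): HEAD=work@M [main=C work=M]
After op 7 (reset): HEAD=work@J [main=C work=J]
After op 8 (commit): HEAD=work@O [main=C work=O]
After op 9 (commit): HEAD=work@B [main=C work=B]
commit A: parents=[]
commit B: parents=['O']
commit C: parents=['A']
commit J: parents=['C']
commit M: parents=['C', 'C']
commit O: parents=['J']

Answer: A C J M O B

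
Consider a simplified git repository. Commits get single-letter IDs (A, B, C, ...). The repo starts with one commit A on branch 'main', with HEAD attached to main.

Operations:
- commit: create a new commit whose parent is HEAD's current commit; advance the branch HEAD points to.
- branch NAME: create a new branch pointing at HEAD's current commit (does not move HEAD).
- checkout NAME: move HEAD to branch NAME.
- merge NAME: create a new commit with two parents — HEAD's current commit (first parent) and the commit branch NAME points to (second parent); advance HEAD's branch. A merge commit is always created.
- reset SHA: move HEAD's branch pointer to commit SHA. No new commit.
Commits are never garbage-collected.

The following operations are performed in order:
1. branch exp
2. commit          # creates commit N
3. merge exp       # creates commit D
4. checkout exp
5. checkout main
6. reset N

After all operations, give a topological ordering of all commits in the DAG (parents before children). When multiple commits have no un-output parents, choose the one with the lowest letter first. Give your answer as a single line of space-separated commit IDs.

After op 1 (branch): HEAD=main@A [exp=A main=A]
After op 2 (commit): HEAD=main@N [exp=A main=N]
After op 3 (merge): HEAD=main@D [exp=A main=D]
After op 4 (checkout): HEAD=exp@A [exp=A main=D]
After op 5 (checkout): HEAD=main@D [exp=A main=D]
After op 6 (reset): HEAD=main@N [exp=A main=N]
commit A: parents=[]
commit D: parents=['N', 'A']
commit N: parents=['A']

Answer: A N D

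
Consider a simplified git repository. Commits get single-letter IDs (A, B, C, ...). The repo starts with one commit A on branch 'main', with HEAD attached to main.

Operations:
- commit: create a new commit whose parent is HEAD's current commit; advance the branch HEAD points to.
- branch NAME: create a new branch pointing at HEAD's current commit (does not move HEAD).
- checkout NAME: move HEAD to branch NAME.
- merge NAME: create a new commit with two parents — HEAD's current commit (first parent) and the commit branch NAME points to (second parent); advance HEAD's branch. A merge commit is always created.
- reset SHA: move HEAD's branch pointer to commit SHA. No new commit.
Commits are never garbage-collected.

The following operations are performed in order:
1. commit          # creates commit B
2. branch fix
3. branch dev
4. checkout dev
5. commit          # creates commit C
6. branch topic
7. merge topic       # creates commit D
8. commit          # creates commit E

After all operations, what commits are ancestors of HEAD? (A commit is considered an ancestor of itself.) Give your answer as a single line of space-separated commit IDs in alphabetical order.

After op 1 (commit): HEAD=main@B [main=B]
After op 2 (branch): HEAD=main@B [fix=B main=B]
After op 3 (branch): HEAD=main@B [dev=B fix=B main=B]
After op 4 (checkout): HEAD=dev@B [dev=B fix=B main=B]
After op 5 (commit): HEAD=dev@C [dev=C fix=B main=B]
After op 6 (branch): HEAD=dev@C [dev=C fix=B main=B topic=C]
After op 7 (merge): HEAD=dev@D [dev=D fix=B main=B topic=C]
After op 8 (commit): HEAD=dev@E [dev=E fix=B main=B topic=C]

Answer: A B C D E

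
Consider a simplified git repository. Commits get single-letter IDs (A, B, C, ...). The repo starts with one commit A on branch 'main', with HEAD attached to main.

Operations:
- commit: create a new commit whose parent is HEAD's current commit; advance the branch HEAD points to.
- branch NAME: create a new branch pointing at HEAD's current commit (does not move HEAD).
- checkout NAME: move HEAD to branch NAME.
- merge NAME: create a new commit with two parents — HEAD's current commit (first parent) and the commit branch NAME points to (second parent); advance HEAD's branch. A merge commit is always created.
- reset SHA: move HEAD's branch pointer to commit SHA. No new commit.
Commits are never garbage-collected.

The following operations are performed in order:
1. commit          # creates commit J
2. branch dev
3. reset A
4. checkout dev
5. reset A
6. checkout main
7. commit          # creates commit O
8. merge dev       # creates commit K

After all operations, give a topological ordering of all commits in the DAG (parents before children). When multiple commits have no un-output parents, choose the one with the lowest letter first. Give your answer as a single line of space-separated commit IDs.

Answer: A J O K

Derivation:
After op 1 (commit): HEAD=main@J [main=J]
After op 2 (branch): HEAD=main@J [dev=J main=J]
After op 3 (reset): HEAD=main@A [dev=J main=A]
After op 4 (checkout): HEAD=dev@J [dev=J main=A]
After op 5 (reset): HEAD=dev@A [dev=A main=A]
After op 6 (checkout): HEAD=main@A [dev=A main=A]
After op 7 (commit): HEAD=main@O [dev=A main=O]
After op 8 (merge): HEAD=main@K [dev=A main=K]
commit A: parents=[]
commit J: parents=['A']
commit K: parents=['O', 'A']
commit O: parents=['A']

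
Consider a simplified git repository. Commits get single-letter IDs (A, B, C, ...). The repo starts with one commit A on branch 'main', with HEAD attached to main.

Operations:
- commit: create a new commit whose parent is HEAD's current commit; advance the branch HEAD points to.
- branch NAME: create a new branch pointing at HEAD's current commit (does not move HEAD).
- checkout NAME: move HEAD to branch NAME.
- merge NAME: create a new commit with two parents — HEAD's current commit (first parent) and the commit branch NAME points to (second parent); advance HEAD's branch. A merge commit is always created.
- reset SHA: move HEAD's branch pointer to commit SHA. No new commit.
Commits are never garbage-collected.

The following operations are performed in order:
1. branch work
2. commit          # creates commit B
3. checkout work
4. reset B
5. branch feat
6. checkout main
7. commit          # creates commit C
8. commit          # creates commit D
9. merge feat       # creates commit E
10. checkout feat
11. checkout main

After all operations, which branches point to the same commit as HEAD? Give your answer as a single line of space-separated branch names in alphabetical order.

Answer: main

Derivation:
After op 1 (branch): HEAD=main@A [main=A work=A]
After op 2 (commit): HEAD=main@B [main=B work=A]
After op 3 (checkout): HEAD=work@A [main=B work=A]
After op 4 (reset): HEAD=work@B [main=B work=B]
After op 5 (branch): HEAD=work@B [feat=B main=B work=B]
After op 6 (checkout): HEAD=main@B [feat=B main=B work=B]
After op 7 (commit): HEAD=main@C [feat=B main=C work=B]
After op 8 (commit): HEAD=main@D [feat=B main=D work=B]
After op 9 (merge): HEAD=main@E [feat=B main=E work=B]
After op 10 (checkout): HEAD=feat@B [feat=B main=E work=B]
After op 11 (checkout): HEAD=main@E [feat=B main=E work=B]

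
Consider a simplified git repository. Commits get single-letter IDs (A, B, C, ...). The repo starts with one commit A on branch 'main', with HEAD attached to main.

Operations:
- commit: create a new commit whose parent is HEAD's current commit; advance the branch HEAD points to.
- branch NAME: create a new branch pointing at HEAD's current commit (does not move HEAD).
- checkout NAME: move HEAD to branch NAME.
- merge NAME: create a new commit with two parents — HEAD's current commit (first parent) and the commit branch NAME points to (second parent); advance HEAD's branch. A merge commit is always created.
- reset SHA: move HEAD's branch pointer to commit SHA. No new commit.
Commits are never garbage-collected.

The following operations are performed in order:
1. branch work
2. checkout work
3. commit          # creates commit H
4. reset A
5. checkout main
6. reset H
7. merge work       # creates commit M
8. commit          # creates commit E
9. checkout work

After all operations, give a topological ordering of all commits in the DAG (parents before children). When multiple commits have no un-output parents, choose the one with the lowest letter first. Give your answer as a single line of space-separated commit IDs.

After op 1 (branch): HEAD=main@A [main=A work=A]
After op 2 (checkout): HEAD=work@A [main=A work=A]
After op 3 (commit): HEAD=work@H [main=A work=H]
After op 4 (reset): HEAD=work@A [main=A work=A]
After op 5 (checkout): HEAD=main@A [main=A work=A]
After op 6 (reset): HEAD=main@H [main=H work=A]
After op 7 (merge): HEAD=main@M [main=M work=A]
After op 8 (commit): HEAD=main@E [main=E work=A]
After op 9 (checkout): HEAD=work@A [main=E work=A]
commit A: parents=[]
commit E: parents=['M']
commit H: parents=['A']
commit M: parents=['H', 'A']

Answer: A H M E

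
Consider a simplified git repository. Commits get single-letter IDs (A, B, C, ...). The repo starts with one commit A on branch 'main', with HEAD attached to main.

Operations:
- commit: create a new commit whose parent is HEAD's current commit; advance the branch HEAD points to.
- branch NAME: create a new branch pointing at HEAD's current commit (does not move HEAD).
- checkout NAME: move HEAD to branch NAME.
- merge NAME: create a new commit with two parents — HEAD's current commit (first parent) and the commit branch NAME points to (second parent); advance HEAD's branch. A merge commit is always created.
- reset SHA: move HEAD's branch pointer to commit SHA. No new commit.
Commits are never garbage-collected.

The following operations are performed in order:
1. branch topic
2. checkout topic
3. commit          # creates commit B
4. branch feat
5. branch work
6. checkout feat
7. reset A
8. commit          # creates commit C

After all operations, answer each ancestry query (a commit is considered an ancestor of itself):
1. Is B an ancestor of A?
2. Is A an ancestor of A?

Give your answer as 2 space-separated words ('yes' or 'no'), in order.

Answer: no yes

Derivation:
After op 1 (branch): HEAD=main@A [main=A topic=A]
After op 2 (checkout): HEAD=topic@A [main=A topic=A]
After op 3 (commit): HEAD=topic@B [main=A topic=B]
After op 4 (branch): HEAD=topic@B [feat=B main=A topic=B]
After op 5 (branch): HEAD=topic@B [feat=B main=A topic=B work=B]
After op 6 (checkout): HEAD=feat@B [feat=B main=A topic=B work=B]
After op 7 (reset): HEAD=feat@A [feat=A main=A topic=B work=B]
After op 8 (commit): HEAD=feat@C [feat=C main=A topic=B work=B]
ancestors(A) = {A}; B in? no
ancestors(A) = {A}; A in? yes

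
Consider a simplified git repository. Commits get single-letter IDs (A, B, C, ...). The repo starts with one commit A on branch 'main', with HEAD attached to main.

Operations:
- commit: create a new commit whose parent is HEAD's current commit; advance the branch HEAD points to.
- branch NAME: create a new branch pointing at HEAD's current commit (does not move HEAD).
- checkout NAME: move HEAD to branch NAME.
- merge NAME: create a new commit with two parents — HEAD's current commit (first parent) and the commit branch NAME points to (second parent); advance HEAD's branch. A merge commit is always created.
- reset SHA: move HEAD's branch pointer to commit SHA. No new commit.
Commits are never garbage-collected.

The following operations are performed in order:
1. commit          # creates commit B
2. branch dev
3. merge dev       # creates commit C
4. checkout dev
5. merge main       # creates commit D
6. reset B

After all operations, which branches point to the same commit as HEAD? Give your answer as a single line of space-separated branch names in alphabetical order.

Answer: dev

Derivation:
After op 1 (commit): HEAD=main@B [main=B]
After op 2 (branch): HEAD=main@B [dev=B main=B]
After op 3 (merge): HEAD=main@C [dev=B main=C]
After op 4 (checkout): HEAD=dev@B [dev=B main=C]
After op 5 (merge): HEAD=dev@D [dev=D main=C]
After op 6 (reset): HEAD=dev@B [dev=B main=C]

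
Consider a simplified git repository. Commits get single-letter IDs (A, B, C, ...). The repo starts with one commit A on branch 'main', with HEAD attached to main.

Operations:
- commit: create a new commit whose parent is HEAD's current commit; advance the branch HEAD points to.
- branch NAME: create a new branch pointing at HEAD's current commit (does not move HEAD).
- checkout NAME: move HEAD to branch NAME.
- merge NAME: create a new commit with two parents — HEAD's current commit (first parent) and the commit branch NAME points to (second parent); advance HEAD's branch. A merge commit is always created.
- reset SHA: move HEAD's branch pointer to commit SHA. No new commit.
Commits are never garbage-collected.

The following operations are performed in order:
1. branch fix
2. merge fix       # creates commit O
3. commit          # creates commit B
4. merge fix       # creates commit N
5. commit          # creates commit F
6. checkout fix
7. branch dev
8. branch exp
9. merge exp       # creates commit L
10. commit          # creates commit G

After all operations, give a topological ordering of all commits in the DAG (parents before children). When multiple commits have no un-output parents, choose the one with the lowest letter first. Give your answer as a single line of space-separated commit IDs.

Answer: A L G O B N F

Derivation:
After op 1 (branch): HEAD=main@A [fix=A main=A]
After op 2 (merge): HEAD=main@O [fix=A main=O]
After op 3 (commit): HEAD=main@B [fix=A main=B]
After op 4 (merge): HEAD=main@N [fix=A main=N]
After op 5 (commit): HEAD=main@F [fix=A main=F]
After op 6 (checkout): HEAD=fix@A [fix=A main=F]
After op 7 (branch): HEAD=fix@A [dev=A fix=A main=F]
After op 8 (branch): HEAD=fix@A [dev=A exp=A fix=A main=F]
After op 9 (merge): HEAD=fix@L [dev=A exp=A fix=L main=F]
After op 10 (commit): HEAD=fix@G [dev=A exp=A fix=G main=F]
commit A: parents=[]
commit B: parents=['O']
commit F: parents=['N']
commit G: parents=['L']
commit L: parents=['A', 'A']
commit N: parents=['B', 'A']
commit O: parents=['A', 'A']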